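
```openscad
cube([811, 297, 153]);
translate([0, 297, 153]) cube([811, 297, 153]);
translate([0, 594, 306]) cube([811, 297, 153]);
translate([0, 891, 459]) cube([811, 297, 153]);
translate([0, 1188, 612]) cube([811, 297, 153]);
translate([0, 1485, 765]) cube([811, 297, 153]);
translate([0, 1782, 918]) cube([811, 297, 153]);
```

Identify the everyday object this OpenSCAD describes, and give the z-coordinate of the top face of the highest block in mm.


A staircase. The total rise is 1071 mm.

7 identical blocks, each offset up and back from the previous — a staircase. Each step is 153 mm tall and there are 7 of them, so the total rise is 7 × 153 = 1071 mm.


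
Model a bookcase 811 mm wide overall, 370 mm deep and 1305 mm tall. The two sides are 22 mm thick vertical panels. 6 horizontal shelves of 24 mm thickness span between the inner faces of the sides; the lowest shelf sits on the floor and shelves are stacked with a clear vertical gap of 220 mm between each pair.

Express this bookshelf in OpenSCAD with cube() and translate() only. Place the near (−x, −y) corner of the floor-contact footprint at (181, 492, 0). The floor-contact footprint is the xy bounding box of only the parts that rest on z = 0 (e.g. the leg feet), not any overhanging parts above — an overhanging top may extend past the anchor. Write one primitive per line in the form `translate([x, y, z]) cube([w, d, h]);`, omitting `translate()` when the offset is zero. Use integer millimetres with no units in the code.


translate([181, 492, 0]) cube([22, 370, 1305]);
translate([970, 492, 0]) cube([22, 370, 1305]);
translate([203, 492, 0]) cube([767, 370, 24]);
translate([203, 492, 244]) cube([767, 370, 24]);
translate([203, 492, 488]) cube([767, 370, 24]);
translate([203, 492, 732]) cube([767, 370, 24]);
translate([203, 492, 976]) cube([767, 370, 24]);
translate([203, 492, 1220]) cube([767, 370, 24]);


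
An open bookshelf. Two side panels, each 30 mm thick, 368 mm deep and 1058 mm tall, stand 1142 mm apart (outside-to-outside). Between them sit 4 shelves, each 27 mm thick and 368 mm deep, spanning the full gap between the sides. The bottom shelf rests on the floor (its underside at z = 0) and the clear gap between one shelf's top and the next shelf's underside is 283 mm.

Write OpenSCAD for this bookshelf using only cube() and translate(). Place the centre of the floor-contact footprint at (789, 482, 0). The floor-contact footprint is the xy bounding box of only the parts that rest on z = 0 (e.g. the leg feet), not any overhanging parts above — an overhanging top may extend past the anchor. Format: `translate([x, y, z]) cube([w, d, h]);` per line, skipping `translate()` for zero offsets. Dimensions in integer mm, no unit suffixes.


translate([218, 298, 0]) cube([30, 368, 1058]);
translate([1330, 298, 0]) cube([30, 368, 1058]);
translate([248, 298, 0]) cube([1082, 368, 27]);
translate([248, 298, 310]) cube([1082, 368, 27]);
translate([248, 298, 620]) cube([1082, 368, 27]);
translate([248, 298, 930]) cube([1082, 368, 27]);


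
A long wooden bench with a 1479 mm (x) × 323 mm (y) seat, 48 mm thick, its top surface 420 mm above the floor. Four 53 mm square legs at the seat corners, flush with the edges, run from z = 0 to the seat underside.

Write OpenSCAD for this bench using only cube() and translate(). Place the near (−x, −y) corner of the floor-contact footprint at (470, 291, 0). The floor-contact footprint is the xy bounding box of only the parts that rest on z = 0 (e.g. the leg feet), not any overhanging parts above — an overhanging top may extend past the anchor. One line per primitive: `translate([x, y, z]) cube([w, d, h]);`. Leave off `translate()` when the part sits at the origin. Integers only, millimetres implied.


// leg_h = 420 − 48 = 372
translate([470, 291, 372]) cube([1479, 323, 48]);
translate([470, 291, 0]) cube([53, 53, 372]);
translate([470, 561, 0]) cube([53, 53, 372]);
translate([1896, 291, 0]) cube([53, 53, 372]);
translate([1896, 561, 0]) cube([53, 53, 372]);


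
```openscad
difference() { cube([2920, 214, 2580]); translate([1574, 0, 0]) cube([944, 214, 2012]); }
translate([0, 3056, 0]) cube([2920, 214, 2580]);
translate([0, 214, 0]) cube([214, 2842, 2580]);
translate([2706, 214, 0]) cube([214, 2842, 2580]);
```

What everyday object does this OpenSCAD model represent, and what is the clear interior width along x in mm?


A single room. The interior width is 2492 mm.

Four walls enclosing a rectangle with a door in the front wall — a room. Outside width 2920 minus two 214 mm walls gives 2492 mm.


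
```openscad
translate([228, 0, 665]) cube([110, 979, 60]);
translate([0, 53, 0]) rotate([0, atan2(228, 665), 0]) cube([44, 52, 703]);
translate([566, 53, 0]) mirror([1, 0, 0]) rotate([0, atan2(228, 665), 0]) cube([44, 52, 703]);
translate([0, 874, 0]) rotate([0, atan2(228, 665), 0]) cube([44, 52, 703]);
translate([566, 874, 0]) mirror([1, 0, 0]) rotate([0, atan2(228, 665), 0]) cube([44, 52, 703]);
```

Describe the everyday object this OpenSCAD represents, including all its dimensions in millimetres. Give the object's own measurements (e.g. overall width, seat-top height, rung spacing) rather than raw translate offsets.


A sawhorse. A 110×979×60 mm beam (x, y, z) sits on two A-frame leg pairs. Each pair is two raked legs of 44×52 mm section (52 mm along y) splaying symmetrically in x. Each leg rises 665 mm vertically over 228 mm of horizontal reach and is 703 mm long along its own axis. Every leg's outer bottom edge rests on the floor and its outer top edge meets a bottom edge of the beam — the left legs (tilting toward +x) meet the beam's −x bottom edge, the right legs (their mirror images, tilting toward −x) meet its +x bottom edge — so the leg tops tuck under the beam, the beam's underside is 665 mm above the floor, and the feet are 566 mm apart outside-to-outside with the beam centred between them. The two leg pairs are set in 53 mm from either end of the beam.


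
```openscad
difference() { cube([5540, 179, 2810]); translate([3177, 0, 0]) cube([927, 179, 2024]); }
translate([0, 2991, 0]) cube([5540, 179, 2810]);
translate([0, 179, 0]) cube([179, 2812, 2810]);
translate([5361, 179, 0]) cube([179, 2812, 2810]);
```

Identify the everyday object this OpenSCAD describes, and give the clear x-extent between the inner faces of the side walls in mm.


A single room. The interior width is 5182 mm.

Four walls enclosing a rectangle with a door in the front wall — a room. Outside width 5540 minus two 179 mm walls gives 5182 mm.


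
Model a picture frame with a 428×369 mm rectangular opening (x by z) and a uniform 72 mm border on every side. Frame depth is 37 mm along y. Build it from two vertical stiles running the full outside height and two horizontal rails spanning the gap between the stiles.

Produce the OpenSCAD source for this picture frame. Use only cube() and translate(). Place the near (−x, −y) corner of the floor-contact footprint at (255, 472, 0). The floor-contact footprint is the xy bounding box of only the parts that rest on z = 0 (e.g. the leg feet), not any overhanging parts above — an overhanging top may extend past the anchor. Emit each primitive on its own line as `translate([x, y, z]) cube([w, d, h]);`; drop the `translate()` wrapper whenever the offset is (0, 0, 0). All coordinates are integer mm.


translate([255, 472, 0]) cube([72, 37, 513]);
translate([755, 472, 0]) cube([72, 37, 513]);
translate([327, 472, 0]) cube([428, 37, 72]);
translate([327, 472, 441]) cube([428, 37, 72]);


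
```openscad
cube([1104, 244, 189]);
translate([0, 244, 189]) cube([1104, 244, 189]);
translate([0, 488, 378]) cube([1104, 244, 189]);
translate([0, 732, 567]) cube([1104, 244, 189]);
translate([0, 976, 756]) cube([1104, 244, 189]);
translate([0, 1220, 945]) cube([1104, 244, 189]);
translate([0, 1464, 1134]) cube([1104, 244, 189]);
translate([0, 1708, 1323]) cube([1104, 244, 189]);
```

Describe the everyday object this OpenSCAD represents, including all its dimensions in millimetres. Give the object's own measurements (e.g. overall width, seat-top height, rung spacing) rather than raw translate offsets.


A straight staircase of 8 solid steps. Each step is 1104 mm wide (x), 244 mm deep (y, the going) and 189 mm tall (the rise). The first step rests on the floor; each subsequent step sits one going further in +y and one rise higher in +z, directly behind and above the previous step with no overlap.


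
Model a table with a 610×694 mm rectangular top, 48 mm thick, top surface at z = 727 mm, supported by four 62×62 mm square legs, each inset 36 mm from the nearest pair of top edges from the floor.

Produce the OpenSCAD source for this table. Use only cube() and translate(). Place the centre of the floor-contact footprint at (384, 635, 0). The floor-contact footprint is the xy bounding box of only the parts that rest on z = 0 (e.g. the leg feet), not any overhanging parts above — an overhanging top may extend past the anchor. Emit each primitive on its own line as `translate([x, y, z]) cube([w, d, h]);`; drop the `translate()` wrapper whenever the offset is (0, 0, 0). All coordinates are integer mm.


// leg_h = 727 - 48 = 679
translate([79, 288, 679]) cube([610, 694, 48]);
translate([115, 324, 0]) cube([62, 62, 679]);
translate([591, 324, 0]) cube([62, 62, 679]);
translate([115, 884, 0]) cube([62, 62, 679]);
translate([591, 884, 0]) cube([62, 62, 679]);


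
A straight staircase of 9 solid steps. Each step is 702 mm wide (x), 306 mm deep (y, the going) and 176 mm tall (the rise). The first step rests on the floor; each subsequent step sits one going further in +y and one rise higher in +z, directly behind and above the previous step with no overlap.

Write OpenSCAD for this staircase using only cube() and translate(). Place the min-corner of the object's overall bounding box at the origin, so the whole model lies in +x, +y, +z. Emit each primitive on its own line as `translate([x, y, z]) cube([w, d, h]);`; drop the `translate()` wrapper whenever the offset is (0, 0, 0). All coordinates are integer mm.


cube([702, 306, 176]);
translate([0, 306, 176]) cube([702, 306, 176]);
translate([0, 612, 352]) cube([702, 306, 176]);
translate([0, 918, 528]) cube([702, 306, 176]);
translate([0, 1224, 704]) cube([702, 306, 176]);
translate([0, 1530, 880]) cube([702, 306, 176]);
translate([0, 1836, 1056]) cube([702, 306, 176]);
translate([0, 2142, 1232]) cube([702, 306, 176]);
translate([0, 2448, 1408]) cube([702, 306, 176]);


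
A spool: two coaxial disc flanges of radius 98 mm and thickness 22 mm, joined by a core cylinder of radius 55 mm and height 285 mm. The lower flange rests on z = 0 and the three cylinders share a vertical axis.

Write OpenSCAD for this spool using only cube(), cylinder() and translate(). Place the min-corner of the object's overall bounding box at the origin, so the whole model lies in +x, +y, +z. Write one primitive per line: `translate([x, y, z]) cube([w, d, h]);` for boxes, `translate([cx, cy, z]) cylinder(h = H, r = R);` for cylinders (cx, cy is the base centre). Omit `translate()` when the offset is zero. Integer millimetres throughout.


translate([98, 98, 0]) cylinder(h = 22, r = 98);
translate([98, 98, 22]) cylinder(h = 285, r = 55);
translate([98, 98, 307]) cylinder(h = 22, r = 98);


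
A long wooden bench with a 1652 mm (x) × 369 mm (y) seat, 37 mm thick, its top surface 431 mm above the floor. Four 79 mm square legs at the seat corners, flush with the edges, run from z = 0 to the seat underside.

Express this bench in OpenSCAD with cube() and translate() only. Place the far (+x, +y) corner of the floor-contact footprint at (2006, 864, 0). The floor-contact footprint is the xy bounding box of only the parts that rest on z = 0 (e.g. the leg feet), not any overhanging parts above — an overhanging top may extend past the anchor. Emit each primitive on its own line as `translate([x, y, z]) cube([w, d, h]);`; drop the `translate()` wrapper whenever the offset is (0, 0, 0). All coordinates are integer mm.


translate([354, 495, 394]) cube([1652, 369, 37]);
translate([354, 495, 0]) cube([79, 79, 394]);
translate([354, 785, 0]) cube([79, 79, 394]);
translate([1927, 495, 0]) cube([79, 79, 394]);
translate([1927, 785, 0]) cube([79, 79, 394]);


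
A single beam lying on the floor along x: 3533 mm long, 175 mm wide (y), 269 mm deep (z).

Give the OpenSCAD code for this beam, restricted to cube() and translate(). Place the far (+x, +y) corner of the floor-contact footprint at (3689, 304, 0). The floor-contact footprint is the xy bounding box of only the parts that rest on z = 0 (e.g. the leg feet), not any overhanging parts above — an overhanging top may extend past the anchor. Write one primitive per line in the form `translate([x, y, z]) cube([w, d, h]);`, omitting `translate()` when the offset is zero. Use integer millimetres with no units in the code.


translate([156, 129, 0]) cube([3533, 175, 269]);


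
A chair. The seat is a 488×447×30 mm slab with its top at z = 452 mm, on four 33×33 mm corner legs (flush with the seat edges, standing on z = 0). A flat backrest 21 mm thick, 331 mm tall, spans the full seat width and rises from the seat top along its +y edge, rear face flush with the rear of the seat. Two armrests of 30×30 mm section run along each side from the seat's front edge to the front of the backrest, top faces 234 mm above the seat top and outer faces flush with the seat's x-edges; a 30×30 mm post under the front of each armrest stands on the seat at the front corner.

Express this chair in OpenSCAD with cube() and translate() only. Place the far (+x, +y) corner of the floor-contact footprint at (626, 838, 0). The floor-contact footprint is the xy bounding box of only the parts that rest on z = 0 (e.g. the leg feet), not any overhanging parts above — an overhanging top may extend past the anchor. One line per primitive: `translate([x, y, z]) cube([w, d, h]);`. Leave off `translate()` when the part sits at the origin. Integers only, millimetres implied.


translate([138, 391, 422]) cube([488, 447, 30]);
translate([138, 391, 0]) cube([33, 33, 422]);
translate([593, 391, 0]) cube([33, 33, 422]);
translate([138, 805, 0]) cube([33, 33, 422]);
translate([593, 805, 0]) cube([33, 33, 422]);
translate([138, 817, 452]) cube([488, 21, 331]);
translate([138, 391, 656]) cube([30, 426, 30]);
translate([596, 391, 656]) cube([30, 426, 30]);
translate([138, 391, 452]) cube([30, 30, 204]);
translate([596, 391, 452]) cube([30, 30, 204]);


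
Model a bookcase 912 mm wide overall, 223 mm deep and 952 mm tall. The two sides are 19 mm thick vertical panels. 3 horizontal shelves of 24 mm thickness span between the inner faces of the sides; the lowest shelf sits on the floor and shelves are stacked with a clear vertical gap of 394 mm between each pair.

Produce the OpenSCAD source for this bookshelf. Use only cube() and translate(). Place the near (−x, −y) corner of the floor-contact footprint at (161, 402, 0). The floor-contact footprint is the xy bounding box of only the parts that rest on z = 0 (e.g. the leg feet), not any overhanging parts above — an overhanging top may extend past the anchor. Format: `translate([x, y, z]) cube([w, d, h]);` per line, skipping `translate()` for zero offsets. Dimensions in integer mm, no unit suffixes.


translate([161, 402, 0]) cube([19, 223, 952]);
translate([1054, 402, 0]) cube([19, 223, 952]);
translate([180, 402, 0]) cube([874, 223, 24]);
translate([180, 402, 418]) cube([874, 223, 24]);
translate([180, 402, 836]) cube([874, 223, 24]);


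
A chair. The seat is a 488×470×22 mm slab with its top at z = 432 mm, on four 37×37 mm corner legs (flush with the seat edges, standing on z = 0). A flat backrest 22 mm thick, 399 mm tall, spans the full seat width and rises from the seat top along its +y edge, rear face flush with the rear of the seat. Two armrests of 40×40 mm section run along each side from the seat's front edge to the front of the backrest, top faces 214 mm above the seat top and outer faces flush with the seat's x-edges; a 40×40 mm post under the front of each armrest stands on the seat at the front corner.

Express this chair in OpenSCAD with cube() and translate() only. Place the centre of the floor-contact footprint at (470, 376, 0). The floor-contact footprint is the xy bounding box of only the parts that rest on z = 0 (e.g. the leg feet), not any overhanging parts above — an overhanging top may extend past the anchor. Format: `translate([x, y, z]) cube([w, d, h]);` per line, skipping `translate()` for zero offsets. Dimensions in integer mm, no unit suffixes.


translate([226, 141, 410]) cube([488, 470, 22]);
translate([226, 141, 0]) cube([37, 37, 410]);
translate([677, 141, 0]) cube([37, 37, 410]);
translate([226, 574, 0]) cube([37, 37, 410]);
translate([677, 574, 0]) cube([37, 37, 410]);
translate([226, 589, 432]) cube([488, 22, 399]);
translate([226, 141, 606]) cube([40, 448, 40]);
translate([674, 141, 606]) cube([40, 448, 40]);
translate([226, 141, 432]) cube([40, 40, 174]);
translate([674, 141, 432]) cube([40, 40, 174]);


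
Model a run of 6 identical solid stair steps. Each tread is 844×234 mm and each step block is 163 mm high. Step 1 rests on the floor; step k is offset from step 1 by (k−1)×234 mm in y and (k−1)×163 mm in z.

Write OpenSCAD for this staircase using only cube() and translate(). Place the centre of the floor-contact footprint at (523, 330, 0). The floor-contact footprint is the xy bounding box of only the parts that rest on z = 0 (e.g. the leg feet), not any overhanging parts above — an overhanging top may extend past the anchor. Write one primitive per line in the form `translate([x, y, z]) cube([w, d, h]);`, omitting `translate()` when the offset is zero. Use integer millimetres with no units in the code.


translate([101, 213, 0]) cube([844, 234, 163]);
translate([101, 447, 163]) cube([844, 234, 163]);
translate([101, 681, 326]) cube([844, 234, 163]);
translate([101, 915, 489]) cube([844, 234, 163]);
translate([101, 1149, 652]) cube([844, 234, 163]);
translate([101, 1383, 815]) cube([844, 234, 163]);


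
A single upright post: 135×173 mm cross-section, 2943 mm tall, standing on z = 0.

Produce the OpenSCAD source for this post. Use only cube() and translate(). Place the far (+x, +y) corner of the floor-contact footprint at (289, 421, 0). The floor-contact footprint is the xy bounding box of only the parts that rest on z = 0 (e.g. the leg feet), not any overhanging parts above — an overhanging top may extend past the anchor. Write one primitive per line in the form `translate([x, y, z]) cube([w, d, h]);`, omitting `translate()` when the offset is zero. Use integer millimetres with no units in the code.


translate([154, 248, 0]) cube([135, 173, 2943]);


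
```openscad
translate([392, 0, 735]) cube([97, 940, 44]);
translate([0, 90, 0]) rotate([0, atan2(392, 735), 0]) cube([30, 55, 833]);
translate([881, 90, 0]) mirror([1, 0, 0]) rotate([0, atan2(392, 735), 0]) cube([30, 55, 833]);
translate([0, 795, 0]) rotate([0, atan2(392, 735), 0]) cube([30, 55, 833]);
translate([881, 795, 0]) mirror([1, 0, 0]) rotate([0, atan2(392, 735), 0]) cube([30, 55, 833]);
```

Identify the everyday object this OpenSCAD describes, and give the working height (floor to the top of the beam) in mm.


A sawhorse. The overall height is 779 mm.

A beam across two mirrored pairs of raked legs — a sawhorse. The beam's underside is at z = 735 (matching the legs' vertical rise in atan2(392, 735)) and the beam is 44 mm tall, so its top is at 735 + 44 = 779 mm. The raked legs top out at the beam's underside, so that is the highest point.


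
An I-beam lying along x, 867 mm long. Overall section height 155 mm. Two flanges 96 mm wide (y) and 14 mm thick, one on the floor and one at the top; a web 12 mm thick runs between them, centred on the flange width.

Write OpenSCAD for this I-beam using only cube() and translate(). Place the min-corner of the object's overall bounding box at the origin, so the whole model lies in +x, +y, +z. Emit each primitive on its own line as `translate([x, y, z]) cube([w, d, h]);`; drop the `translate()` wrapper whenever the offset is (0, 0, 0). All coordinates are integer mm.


cube([867, 96, 14]);
translate([0, 42, 14]) cube([867, 12, 127]);
translate([0, 0, 141]) cube([867, 96, 14]);


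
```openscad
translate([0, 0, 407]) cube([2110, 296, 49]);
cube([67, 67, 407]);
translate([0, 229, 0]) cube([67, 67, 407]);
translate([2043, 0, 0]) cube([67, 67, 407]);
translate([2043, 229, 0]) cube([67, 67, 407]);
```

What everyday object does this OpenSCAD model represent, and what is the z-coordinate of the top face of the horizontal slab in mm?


A bench. The seat-top height is 456 mm.

A long slab on four corner posts — a bench. The slab sits at z = 407 with thickness 49, so the top is 407 + 49 = 456 mm.


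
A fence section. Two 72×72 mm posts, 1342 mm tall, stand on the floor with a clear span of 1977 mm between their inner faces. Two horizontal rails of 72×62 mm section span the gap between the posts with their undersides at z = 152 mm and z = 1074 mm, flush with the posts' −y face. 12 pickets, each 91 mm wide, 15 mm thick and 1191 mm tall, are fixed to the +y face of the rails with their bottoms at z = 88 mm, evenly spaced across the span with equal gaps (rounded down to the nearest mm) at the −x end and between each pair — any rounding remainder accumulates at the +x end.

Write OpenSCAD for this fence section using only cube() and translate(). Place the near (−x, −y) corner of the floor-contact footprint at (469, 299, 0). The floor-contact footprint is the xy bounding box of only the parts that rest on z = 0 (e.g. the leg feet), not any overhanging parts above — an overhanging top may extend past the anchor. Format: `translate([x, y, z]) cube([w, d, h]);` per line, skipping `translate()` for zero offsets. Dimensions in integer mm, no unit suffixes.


translate([469, 299, 0]) cube([72, 72, 1342]);
translate([2518, 299, 0]) cube([72, 72, 1342]);
translate([541, 299, 152]) cube([1977, 72, 62]);
translate([541, 299, 1074]) cube([1977, 72, 62]);
translate([609, 371, 88]) cube([91, 15, 1191]);
translate([768, 371, 88]) cube([91, 15, 1191]);
translate([927, 371, 88]) cube([91, 15, 1191]);
translate([1086, 371, 88]) cube([91, 15, 1191]);
translate([1245, 371, 88]) cube([91, 15, 1191]);
translate([1404, 371, 88]) cube([91, 15, 1191]);
translate([1563, 371, 88]) cube([91, 15, 1191]);
translate([1722, 371, 88]) cube([91, 15, 1191]);
translate([1881, 371, 88]) cube([91, 15, 1191]);
translate([2040, 371, 88]) cube([91, 15, 1191]);
translate([2199, 371, 88]) cube([91, 15, 1191]);
translate([2358, 371, 88]) cube([91, 15, 1191]);


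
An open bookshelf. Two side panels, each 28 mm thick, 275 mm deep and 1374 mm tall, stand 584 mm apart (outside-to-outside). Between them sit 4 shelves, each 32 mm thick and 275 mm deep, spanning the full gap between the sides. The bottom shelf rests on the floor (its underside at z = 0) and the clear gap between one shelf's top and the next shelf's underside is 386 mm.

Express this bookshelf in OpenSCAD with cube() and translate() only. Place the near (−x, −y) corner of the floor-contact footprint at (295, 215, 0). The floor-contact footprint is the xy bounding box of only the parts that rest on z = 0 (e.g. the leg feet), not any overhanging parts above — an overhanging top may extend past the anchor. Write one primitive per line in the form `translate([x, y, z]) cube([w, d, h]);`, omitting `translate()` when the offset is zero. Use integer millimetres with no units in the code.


translate([295, 215, 0]) cube([28, 275, 1374]);
translate([851, 215, 0]) cube([28, 275, 1374]);
translate([323, 215, 0]) cube([528, 275, 32]);
translate([323, 215, 418]) cube([528, 275, 32]);
translate([323, 215, 836]) cube([528, 275, 32]);
translate([323, 215, 1254]) cube([528, 275, 32]);


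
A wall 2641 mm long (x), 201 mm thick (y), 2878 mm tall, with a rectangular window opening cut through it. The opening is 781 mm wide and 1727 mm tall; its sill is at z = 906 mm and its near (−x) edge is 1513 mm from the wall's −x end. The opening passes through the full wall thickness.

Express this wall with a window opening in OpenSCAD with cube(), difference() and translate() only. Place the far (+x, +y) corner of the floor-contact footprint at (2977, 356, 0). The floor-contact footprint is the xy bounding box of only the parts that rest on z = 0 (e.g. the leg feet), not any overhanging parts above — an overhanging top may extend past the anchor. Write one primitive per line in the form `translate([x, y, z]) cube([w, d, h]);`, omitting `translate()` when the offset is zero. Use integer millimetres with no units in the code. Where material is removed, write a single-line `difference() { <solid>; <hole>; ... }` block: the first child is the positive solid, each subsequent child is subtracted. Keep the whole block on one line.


difference() { translate([336, 155, 0]) cube([2641, 201, 2878]); translate([1849, 155, 906]) cube([781, 201, 1727]); }


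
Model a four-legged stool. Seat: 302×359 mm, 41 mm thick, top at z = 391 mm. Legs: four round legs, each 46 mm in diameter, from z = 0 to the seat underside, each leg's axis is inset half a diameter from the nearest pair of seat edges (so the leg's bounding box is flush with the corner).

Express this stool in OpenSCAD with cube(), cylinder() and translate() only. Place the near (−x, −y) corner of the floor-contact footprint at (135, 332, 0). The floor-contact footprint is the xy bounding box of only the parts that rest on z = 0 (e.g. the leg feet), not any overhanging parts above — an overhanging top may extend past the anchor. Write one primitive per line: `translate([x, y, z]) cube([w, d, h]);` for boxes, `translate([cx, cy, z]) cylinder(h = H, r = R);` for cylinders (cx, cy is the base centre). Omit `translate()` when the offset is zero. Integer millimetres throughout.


translate([135, 332, 350]) cube([302, 359, 41]);
translate([158, 355, 0]) cylinder(h = 350, r = 23);
translate([414, 355, 0]) cylinder(h = 350, r = 23);
translate([158, 668, 0]) cylinder(h = 350, r = 23);
translate([414, 668, 0]) cylinder(h = 350, r = 23);


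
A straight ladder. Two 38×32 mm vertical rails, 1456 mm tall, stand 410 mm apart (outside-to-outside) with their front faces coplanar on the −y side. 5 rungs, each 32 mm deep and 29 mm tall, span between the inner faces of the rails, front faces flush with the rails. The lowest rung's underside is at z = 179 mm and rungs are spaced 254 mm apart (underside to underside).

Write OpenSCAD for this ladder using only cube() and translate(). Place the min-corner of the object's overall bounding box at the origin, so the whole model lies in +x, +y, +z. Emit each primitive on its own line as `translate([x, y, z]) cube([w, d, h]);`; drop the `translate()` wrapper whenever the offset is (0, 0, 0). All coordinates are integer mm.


cube([38, 32, 1456]);
translate([372, 0, 0]) cube([38, 32, 1456]);
translate([38, 0, 179]) cube([334, 32, 29]);
translate([38, 0, 433]) cube([334, 32, 29]);
translate([38, 0, 687]) cube([334, 32, 29]);
translate([38, 0, 941]) cube([334, 32, 29]);
translate([38, 0, 1195]) cube([334, 32, 29]);


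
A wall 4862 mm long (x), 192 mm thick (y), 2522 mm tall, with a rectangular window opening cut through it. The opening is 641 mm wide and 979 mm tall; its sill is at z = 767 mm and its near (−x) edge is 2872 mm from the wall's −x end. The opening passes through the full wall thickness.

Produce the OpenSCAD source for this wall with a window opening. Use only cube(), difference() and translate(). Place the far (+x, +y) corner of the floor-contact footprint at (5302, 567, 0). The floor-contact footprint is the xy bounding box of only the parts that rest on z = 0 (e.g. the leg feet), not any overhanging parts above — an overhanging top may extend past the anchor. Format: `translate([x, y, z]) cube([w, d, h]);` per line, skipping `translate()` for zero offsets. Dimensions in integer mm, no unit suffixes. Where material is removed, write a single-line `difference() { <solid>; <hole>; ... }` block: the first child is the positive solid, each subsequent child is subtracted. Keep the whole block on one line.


difference() { translate([440, 375, 0]) cube([4862, 192, 2522]); translate([3312, 375, 767]) cube([641, 192, 979]); }


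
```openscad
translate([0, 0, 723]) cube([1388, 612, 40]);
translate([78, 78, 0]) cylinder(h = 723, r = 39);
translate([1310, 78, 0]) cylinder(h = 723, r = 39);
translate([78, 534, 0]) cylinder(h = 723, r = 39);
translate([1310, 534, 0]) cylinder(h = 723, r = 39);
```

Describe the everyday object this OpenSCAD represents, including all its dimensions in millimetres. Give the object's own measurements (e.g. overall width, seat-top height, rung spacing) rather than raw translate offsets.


A table: top 1388 mm (x) × 612 mm (y), 40 mm thick, upper face at z = 763 mm, on four round legs of 78 mm diameter, each leg's bounding box inset 39 mm from the nearest pair of top edges from z = 0 to the bottom of the top.


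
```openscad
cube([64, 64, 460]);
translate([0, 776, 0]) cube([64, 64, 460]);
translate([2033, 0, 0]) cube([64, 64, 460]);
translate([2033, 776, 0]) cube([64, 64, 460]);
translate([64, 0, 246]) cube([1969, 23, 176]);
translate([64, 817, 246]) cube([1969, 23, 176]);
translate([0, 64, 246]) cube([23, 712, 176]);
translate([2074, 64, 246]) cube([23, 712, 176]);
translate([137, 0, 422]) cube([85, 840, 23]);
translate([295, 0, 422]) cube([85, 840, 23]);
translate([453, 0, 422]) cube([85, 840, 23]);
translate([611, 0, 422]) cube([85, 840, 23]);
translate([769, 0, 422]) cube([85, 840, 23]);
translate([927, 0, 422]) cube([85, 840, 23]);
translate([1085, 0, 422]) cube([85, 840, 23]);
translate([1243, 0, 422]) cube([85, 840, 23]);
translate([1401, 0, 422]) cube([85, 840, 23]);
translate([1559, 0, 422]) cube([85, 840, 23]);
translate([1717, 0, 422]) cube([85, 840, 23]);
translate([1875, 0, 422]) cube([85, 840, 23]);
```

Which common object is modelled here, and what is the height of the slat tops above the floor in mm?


A bed frame. The slat-top height is 445 mm.

Four posts, four rails, and a row of slats — a bed frame. Slats sit on the rails at z = 246 + 176 = 422; with slat thickness 23, the top is 445 mm.


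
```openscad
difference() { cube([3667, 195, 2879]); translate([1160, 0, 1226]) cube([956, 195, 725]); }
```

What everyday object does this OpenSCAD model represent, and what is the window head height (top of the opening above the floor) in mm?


A wall with a window opening. The window head height is 1951 mm.

A wall with a rectangular opening subtracted — a window. Sill at z = 1226, opening 725 mm tall, so the head is at 1226 + 725 = 1951 mm.


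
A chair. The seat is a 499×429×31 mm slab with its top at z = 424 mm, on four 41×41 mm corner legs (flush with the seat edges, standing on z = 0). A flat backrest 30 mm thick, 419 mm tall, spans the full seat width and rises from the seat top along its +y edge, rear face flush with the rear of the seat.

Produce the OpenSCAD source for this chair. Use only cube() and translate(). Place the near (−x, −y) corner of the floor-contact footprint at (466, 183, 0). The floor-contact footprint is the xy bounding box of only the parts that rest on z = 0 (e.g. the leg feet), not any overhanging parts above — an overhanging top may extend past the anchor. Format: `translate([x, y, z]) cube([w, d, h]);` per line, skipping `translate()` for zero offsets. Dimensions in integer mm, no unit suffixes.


translate([466, 183, 393]) cube([499, 429, 31]);
translate([466, 183, 0]) cube([41, 41, 393]);
translate([924, 183, 0]) cube([41, 41, 393]);
translate([466, 571, 0]) cube([41, 41, 393]);
translate([924, 571, 0]) cube([41, 41, 393]);
translate([466, 582, 424]) cube([499, 30, 419]);


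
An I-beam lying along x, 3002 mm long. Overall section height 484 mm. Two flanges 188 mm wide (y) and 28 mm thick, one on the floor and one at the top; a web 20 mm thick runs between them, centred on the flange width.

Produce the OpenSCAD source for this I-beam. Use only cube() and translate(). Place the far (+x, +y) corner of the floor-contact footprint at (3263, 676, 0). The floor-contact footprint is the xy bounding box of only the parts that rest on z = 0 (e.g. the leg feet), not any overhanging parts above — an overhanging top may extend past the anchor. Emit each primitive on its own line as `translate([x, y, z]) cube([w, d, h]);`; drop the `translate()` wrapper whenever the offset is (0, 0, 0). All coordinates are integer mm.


translate([261, 488, 0]) cube([3002, 188, 28]);
translate([261, 572, 28]) cube([3002, 20, 428]);
translate([261, 488, 456]) cube([3002, 188, 28]);


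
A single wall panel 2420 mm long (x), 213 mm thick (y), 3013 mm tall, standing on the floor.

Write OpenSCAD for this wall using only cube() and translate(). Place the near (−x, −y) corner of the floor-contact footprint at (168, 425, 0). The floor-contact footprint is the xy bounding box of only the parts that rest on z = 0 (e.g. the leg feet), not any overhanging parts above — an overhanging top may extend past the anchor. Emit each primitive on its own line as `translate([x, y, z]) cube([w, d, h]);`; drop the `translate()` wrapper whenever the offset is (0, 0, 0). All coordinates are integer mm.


translate([168, 425, 0]) cube([2420, 213, 3013]);


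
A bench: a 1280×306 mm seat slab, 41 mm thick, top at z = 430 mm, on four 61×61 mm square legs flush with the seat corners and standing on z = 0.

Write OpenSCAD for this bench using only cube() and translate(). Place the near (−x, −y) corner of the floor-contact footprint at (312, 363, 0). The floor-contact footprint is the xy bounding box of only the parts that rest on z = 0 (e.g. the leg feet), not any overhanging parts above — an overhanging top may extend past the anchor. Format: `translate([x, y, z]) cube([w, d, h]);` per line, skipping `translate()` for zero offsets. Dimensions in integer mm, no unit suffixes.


translate([312, 363, 389]) cube([1280, 306, 41]);
translate([312, 363, 0]) cube([61, 61, 389]);
translate([312, 608, 0]) cube([61, 61, 389]);
translate([1531, 363, 0]) cube([61, 61, 389]);
translate([1531, 608, 0]) cube([61, 61, 389]);


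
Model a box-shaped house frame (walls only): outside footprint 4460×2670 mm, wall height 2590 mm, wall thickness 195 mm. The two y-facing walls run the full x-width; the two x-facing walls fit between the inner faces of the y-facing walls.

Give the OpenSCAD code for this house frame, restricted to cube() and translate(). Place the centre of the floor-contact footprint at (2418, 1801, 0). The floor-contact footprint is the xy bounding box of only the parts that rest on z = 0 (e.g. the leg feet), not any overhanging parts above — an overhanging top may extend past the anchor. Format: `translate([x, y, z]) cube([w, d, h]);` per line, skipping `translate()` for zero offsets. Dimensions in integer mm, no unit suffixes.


translate([188, 466, 0]) cube([4460, 195, 2590]);
translate([188, 2941, 0]) cube([4460, 195, 2590]);
translate([188, 661, 0]) cube([195, 2280, 2590]);
translate([4453, 661, 0]) cube([195, 2280, 2590]);


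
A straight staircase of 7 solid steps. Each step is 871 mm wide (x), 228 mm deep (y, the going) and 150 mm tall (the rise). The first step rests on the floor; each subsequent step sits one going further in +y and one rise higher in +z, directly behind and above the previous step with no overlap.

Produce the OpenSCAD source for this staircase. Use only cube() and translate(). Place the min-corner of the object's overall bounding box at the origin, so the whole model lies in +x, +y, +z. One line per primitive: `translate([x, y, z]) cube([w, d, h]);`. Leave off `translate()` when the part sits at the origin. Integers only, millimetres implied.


cube([871, 228, 150]);
translate([0, 228, 150]) cube([871, 228, 150]);
translate([0, 456, 300]) cube([871, 228, 150]);
translate([0, 684, 450]) cube([871, 228, 150]);
translate([0, 912, 600]) cube([871, 228, 150]);
translate([0, 1140, 750]) cube([871, 228, 150]);
translate([0, 1368, 900]) cube([871, 228, 150]);


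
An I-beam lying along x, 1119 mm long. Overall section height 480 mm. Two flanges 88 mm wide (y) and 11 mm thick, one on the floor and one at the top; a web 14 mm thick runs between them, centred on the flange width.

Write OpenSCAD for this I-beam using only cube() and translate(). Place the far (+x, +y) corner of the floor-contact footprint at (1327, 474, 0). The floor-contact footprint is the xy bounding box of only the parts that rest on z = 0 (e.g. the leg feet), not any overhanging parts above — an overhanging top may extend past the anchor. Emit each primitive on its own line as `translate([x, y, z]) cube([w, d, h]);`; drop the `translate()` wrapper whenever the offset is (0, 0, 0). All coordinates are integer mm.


translate([208, 386, 0]) cube([1119, 88, 11]);
translate([208, 423, 11]) cube([1119, 14, 458]);
translate([208, 386, 469]) cube([1119, 88, 11]);


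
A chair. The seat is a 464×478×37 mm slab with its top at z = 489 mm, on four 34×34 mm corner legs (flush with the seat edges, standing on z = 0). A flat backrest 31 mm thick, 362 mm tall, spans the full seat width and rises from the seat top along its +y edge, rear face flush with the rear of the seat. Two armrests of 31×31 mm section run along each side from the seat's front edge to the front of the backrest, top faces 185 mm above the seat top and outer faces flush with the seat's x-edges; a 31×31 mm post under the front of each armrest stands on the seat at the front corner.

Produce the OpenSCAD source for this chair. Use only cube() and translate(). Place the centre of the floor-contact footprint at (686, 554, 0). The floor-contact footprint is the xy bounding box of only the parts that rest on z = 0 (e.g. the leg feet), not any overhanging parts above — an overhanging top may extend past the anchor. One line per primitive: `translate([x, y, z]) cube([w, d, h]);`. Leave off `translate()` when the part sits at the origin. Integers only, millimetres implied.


translate([454, 315, 452]) cube([464, 478, 37]);
translate([454, 315, 0]) cube([34, 34, 452]);
translate([884, 315, 0]) cube([34, 34, 452]);
translate([454, 759, 0]) cube([34, 34, 452]);
translate([884, 759, 0]) cube([34, 34, 452]);
translate([454, 762, 489]) cube([464, 31, 362]);
translate([454, 315, 643]) cube([31, 447, 31]);
translate([887, 315, 643]) cube([31, 447, 31]);
translate([454, 315, 489]) cube([31, 31, 154]);
translate([887, 315, 489]) cube([31, 31, 154]);


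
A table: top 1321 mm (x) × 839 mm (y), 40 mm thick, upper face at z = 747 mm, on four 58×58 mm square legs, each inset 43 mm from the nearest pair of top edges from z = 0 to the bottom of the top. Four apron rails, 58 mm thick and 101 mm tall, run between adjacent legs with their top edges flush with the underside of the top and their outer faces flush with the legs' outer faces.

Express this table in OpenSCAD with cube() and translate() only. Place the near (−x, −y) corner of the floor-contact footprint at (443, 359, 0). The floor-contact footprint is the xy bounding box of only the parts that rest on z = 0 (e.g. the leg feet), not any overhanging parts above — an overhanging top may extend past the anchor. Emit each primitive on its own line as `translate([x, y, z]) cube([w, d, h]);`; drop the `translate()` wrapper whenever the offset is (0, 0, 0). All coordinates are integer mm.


translate([400, 316, 707]) cube([1321, 839, 40]);
translate([443, 359, 0]) cube([58, 58, 707]);
translate([1620, 359, 0]) cube([58, 58, 707]);
translate([443, 1054, 0]) cube([58, 58, 707]);
translate([1620, 1054, 0]) cube([58, 58, 707]);
translate([501, 359, 606]) cube([1119, 58, 101]);
translate([501, 1054, 606]) cube([1119, 58, 101]);
translate([443, 417, 606]) cube([58, 637, 101]);
translate([1620, 417, 606]) cube([58, 637, 101]);


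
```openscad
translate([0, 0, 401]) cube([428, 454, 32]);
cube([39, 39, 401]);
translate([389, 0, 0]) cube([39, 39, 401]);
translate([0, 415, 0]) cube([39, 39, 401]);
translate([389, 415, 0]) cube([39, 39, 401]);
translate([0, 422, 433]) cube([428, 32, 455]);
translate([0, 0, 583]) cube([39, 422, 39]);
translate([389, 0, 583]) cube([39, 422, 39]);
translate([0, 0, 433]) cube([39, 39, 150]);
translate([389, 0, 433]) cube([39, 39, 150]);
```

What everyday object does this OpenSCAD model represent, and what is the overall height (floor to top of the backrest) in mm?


A chair. The overall height is 888 mm.

A slab on four corner posts with a tall panel at the back — a chair. The seat slab sits at z = 401 with thickness 32, and the 455 mm backrest starts at the seat top, so the overall height is 401 + 32 + 455 = 888 mm.
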